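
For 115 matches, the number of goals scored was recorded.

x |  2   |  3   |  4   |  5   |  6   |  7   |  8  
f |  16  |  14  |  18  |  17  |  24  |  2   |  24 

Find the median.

5

Cumulative frequencies: 16, 30, 48, 65, 89, 91, 115
n = 115, so the median is the value in position (n+1)/2 = 58.
Position 58 falls at value 5.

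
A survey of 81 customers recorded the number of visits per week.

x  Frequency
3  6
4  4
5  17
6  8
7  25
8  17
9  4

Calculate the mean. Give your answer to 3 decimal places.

6.346

Values: 3, 4, 5, 6, 7, 8, 9
Σfx = 6×3 + 4×4 + 17×5 + 8×6 + 25×7 + 17×8 + 4×9 = 514
n = Σf = 81
Mean = 514 / 81 = 6.3457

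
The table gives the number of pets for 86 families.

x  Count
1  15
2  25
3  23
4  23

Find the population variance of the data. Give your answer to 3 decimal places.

1.117

Values: 1, 2, 3, 4
n = 86, Σfx = 226, mean = 2.6279
Σfx² = 690
Σf(x − x̄)² = Σfx² − (Σfx)²/n = 690 − 226²/86 = 96.0930
Population variance = 96.0930 / 86 = 1.1174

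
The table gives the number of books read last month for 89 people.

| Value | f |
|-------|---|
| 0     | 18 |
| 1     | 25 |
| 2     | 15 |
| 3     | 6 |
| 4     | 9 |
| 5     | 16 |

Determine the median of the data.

2

Cumulative frequencies: 18, 43, 58, 64, 73, 89
n = 89, so the median is the value in position (n+1)/2 = 45.
Position 45 falls at value 2.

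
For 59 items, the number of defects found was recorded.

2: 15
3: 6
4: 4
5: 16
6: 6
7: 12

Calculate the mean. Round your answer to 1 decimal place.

Values: 2, 3, 4, 5, 6, 7
Σfx = 15×2 + 6×3 + 4×4 + 16×5 + 6×6 + 12×7 = 264
n = Σf = 59
Mean = 264 / 59 = 4.4746

4.5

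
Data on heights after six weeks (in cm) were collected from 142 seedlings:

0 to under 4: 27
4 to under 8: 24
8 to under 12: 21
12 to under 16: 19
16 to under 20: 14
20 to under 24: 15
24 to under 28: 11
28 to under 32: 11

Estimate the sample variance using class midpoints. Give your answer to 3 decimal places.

79.782

Midpoints: 2, 6, 10, 14, 18, 22, 26, 30
n = 142, Σfm = 1872, mean = 13.1831
Σfm² = 35928
Σf(m − x̄)² = Σfm² − (Σfm)²/n = 35928 − 1872²/142 = 11249.2394
Sample variance = 11249.2394 / 141 = 79.7818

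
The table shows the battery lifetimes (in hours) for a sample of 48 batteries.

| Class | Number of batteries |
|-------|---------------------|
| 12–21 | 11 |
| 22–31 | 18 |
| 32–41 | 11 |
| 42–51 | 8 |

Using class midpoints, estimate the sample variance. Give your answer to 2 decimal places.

103.55

Midpoints: 16.5, 26.5, 36.5, 46.5
n = 48, Σfm = 1432, mean = 29.8333
Σfm² = 47588
Σf(m − x̄)² = Σfm² − (Σfm)²/n = 47588 − 1432²/48 = 4866.6667
Sample variance = 4866.6667 / 47 = 103.5461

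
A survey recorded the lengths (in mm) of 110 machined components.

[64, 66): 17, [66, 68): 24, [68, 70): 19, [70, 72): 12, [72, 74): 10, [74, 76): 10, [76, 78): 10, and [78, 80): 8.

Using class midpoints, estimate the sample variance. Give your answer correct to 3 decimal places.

19.444

Midpoints: 65, 67, 69, 71, 73, 75, 77, 79
n = 110, Σfm = 7758, mean = 70.5273
Σfm² = 549270
Σf(m − x̄)² = Σfm² − (Σfm)²/n = 549270 − 7758²/110 = 2119.4182
Sample variance = 2119.4182 / 109 = 19.4442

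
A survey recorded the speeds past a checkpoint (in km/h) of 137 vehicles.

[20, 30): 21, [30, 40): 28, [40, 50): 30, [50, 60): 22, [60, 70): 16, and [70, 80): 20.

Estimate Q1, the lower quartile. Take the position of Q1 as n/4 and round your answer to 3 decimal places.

Cumulative frequencies: 21, 49, 79, 101, 117, 137
n = 137; position = n/4 = 34.25.
This falls in the class [30, 40): L = 30, F = 21, f = 28, h = 10.
Lower quartile ≈ 30 + ((34.25 − 21) / 28) × 10 = 34.7321

34.732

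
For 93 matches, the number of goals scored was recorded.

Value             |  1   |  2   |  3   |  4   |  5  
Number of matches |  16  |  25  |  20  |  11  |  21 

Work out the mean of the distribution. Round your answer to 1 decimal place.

Values: 1, 2, 3, 4, 5
Σfx = 16×1 + 25×2 + 20×3 + 11×4 + 21×5 = 275
n = Σf = 93
Mean = 275 / 93 = 2.9570

3.0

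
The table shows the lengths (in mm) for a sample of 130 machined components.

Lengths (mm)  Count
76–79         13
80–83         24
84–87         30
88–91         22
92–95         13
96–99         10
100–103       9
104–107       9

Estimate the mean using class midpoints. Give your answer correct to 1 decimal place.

Midpoints: 77.5, 81.5, 85.5, 89.5, 93.5, 97.5, 101.5, 105.5
Σfm = 13×77.5 + 24×81.5 + 30×85.5 + 22×89.5 + 13×93.5 + 10×97.5 + 9×101.5 + 9×105.5 = 11551
n = Σf = 130
Mean = 11551 / 130 = 88.8538

88.9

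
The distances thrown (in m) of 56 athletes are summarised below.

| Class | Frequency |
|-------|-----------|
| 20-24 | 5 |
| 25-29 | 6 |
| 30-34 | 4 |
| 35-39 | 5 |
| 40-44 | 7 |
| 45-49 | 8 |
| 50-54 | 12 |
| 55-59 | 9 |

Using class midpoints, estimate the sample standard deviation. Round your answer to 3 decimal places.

11.498

Midpoints: 22, 27, 32, 37, 42, 47, 52, 57
n = 56, Σfm = 2392, mean = 42.7143
Σfm² = 109444
Σf(m − x̄)² = Σfm² − (Σfm)²/n = 109444 − 2392²/56 = 7271.4286
Sample variance = 7271.4286 / 55 = 132.2078
Standard deviation = √132.2078 = 11.4982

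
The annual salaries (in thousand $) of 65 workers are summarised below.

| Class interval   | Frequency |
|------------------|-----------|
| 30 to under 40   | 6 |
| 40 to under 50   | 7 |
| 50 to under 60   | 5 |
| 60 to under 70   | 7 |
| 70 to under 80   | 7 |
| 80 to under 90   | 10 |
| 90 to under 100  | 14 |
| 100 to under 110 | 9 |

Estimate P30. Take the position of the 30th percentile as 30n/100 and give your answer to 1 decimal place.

62.1

Cumulative frequencies: 6, 13, 18, 25, 32, 42, 56, 65
n = 65; position = 30n/100 = 19.5.
This falls in the class 60 to under 70: L = 60, F = 18, f = 7, h = 10.
30th percentile ≈ 60 + ((19.5 − 18) / 7) × 10 = 62.1429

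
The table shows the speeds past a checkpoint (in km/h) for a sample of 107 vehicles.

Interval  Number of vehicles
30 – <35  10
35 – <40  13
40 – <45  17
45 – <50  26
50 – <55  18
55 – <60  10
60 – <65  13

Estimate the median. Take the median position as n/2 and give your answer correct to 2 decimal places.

Cumulative frequencies: 10, 23, 40, 66, 84, 94, 107
n = 107; position = n/2 = 53.5.
This falls in the class 45 – <50: L = 45, F = 40, f = 26, h = 5.
Median ≈ 45 + ((53.5 − 40) / 26) × 5 = 47.5962

47.60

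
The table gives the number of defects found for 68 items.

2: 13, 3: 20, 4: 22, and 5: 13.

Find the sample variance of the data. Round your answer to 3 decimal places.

Values: 2, 3, 4, 5
n = 68, Σfx = 239, mean = 3.5147
Σfx² = 909
Σf(x − x̄)² = Σfx² − (Σfx)²/n = 909 − 239²/68 = 68.9853
Sample variance = 68.9853 / 67 = 1.0296

1.030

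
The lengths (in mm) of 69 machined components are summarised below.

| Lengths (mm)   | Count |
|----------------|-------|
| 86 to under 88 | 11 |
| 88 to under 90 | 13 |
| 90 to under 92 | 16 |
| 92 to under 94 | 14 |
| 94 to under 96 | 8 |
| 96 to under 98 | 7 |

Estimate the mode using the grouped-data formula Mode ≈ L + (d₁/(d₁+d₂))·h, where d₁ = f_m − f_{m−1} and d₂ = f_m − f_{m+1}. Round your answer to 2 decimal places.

Modal class: 90 to under 92 (highest frequency 16).
d₁ = 16 − 13 = 3, d₂ = 16 − 14 = 2
Mode ≈ 90 + (3/(3+2)) × 2 = 90 + 1.2000 = 91.2000

91.20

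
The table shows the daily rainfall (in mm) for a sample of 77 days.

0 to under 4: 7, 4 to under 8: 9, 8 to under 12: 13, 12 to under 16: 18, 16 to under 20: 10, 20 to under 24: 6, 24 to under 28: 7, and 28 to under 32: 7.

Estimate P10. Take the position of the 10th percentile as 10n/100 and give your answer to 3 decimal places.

Cumulative frequencies: 7, 16, 29, 47, 57, 63, 70, 77
n = 77; position = 10n/100 = 7.7.
This falls in the class 4 to under 8: L = 4, F = 7, f = 9, h = 4.
10th percentile ≈ 4 + ((7.7 − 7) / 9) × 4 = 4.3111

4.311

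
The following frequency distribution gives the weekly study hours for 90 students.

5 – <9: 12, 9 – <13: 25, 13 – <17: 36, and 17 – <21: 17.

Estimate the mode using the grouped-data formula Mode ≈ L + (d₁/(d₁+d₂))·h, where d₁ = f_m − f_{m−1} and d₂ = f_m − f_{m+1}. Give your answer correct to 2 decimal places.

14.47

Modal class: 13 – <17 (highest frequency 36).
d₁ = 36 − 25 = 11, d₂ = 36 − 17 = 19
Mode ≈ 13 + (11/(11+19)) × 4 = 13 + 1.4667 = 14.4667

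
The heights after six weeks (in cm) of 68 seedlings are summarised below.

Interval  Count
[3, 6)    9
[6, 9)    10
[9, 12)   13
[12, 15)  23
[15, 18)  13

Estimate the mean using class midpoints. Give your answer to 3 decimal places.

Midpoints: 4.5, 7.5, 10.5, 13.5, 16.5
Σfm = 9×4.5 + 10×7.5 + 13×10.5 + 23×13.5 + 13×16.5 = 777
n = Σf = 68
Mean = 777 / 68 = 11.4265

11.426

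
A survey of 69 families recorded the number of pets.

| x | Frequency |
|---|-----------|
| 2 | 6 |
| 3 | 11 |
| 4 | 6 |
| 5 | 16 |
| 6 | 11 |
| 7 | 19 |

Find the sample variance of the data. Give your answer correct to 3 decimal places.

Values: 2, 3, 4, 5, 6, 7
n = 69, Σfx = 348, mean = 5.0435
Σfx² = 1946
Σf(x − x̄)² = Σfx² − (Σfx)²/n = 1946 − 348²/69 = 190.8696
Sample variance = 190.8696 / 68 = 2.8069

2.807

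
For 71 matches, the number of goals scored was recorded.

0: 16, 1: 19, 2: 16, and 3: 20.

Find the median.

Cumulative frequencies: 16, 35, 51, 71
n = 71, so the median is the value in position (n+1)/2 = 36.
Position 36 falls at value 2.

2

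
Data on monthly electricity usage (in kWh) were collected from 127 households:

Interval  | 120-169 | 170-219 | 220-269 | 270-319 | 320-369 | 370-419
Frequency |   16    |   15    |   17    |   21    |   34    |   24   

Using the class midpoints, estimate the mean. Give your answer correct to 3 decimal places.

Midpoints: 144.5, 194.5, 244.5, 294.5, 344.5, 394.5
Σfm = 16×144.5 + 15×194.5 + 17×244.5 + 21×294.5 + 34×344.5 + 24×394.5 = 36751.5
n = Σf = 127
Mean = 36751.5 / 127 = 289.3819

289.382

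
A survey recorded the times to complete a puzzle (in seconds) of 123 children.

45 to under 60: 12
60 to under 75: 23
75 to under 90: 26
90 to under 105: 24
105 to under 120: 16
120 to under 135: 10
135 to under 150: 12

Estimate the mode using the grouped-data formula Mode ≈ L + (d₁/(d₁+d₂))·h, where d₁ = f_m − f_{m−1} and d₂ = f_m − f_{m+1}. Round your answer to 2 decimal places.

84.00

Modal class: 75 to under 90 (highest frequency 26).
d₁ = 26 − 23 = 3, d₂ = 26 − 24 = 2
Mode ≈ 75 + (3/(3+2)) × 15 = 75 + 9.0000 = 84.0000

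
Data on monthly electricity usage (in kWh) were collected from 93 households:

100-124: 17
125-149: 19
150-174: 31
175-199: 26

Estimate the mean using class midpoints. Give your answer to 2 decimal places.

154.74

Midpoints: 112, 137, 162, 187
Σfm = 17×112 + 19×137 + 31×162 + 26×187 = 14391
n = Σf = 93
Mean = 14391 / 93 = 154.7419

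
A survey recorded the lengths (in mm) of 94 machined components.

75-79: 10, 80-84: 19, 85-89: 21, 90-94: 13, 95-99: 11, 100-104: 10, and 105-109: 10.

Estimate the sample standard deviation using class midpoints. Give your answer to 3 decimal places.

Midpoints: 77, 82, 87, 92, 97, 102, 107
n = 94, Σfm = 8508, mean = 90.5106
Σfm² = 778056
Σf(m − x̄)² = Σfm² − (Σfm)²/n = 778056 − 8508²/94 = 7991.4894
Sample variance = 7991.4894 / 93 = 85.9300
Standard deviation = √85.9300 = 9.2698

9.270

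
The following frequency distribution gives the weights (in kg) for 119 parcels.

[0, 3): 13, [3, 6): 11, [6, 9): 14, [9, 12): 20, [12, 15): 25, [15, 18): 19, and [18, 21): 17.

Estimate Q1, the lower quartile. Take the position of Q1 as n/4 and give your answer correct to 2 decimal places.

7.23

Cumulative frequencies: 13, 24, 38, 58, 83, 102, 119
n = 119; position = n/4 = 29.75.
This falls in the class [6, 9): L = 6, F = 24, f = 14, h = 3.
Lower quartile ≈ 6 + ((29.75 − 24) / 14) × 3 = 7.2321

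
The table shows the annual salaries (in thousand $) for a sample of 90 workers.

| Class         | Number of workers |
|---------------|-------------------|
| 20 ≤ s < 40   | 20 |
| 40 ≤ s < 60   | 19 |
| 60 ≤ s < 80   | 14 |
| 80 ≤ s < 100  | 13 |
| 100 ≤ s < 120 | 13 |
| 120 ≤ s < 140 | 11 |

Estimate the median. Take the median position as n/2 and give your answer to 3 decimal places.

68.571

Cumulative frequencies: 20, 39, 53, 66, 79, 90
n = 90; position = n/2 = 45.
This falls in the class 60 ≤ s < 80: L = 60, F = 39, f = 14, h = 20.
Median ≈ 60 + ((45 − 39) / 14) × 20 = 68.5714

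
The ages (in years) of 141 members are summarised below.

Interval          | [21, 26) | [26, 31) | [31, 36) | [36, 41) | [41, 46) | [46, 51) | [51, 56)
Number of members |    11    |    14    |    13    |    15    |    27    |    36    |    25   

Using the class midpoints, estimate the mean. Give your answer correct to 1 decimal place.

Midpoints: 23.5, 28.5, 33.5, 38.5, 43.5, 48.5, 53.5
Σfm = 11×23.5 + 14×28.5 + 13×33.5 + 15×38.5 + 27×43.5 + 36×48.5 + 25×53.5 = 5928.5
n = Σf = 141
Mean = 5928.5 / 141 = 42.0461

42.0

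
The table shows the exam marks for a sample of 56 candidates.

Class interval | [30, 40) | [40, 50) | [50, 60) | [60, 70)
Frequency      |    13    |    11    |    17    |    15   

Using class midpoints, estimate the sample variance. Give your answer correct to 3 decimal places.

126.104

Midpoints: 35, 45, 55, 65
n = 56, Σfm = 2860, mean = 51.0714
Σfm² = 153000
Σf(m − x̄)² = Σfm² − (Σfm)²/n = 153000 − 2860²/56 = 6935.7143
Sample variance = 6935.7143 / 55 = 126.1039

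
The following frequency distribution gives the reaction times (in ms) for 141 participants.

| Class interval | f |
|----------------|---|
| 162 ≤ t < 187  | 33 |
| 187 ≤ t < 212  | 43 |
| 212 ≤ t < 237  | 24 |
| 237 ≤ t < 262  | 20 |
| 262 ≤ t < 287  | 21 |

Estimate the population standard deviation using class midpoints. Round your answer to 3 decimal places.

34.165

Midpoints: 174.5, 199.5, 224.5, 249.5, 274.5
n = 141, Σfm = 30479.5, mean = 216.1667
Σfm² = 6753235.25
Σf(m − x̄)² = Σfm² − (Σfm)²/n = 6753235.25 − 30479.5²/141 = 164583.3333
Population variance = 164583.3333 / 141 = 1167.2577
Standard deviation = √1167.2577 = 34.1652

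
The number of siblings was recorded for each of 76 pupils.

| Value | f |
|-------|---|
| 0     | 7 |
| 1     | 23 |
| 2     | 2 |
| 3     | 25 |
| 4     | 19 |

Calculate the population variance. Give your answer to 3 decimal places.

1.883

Values: 0, 1, 2, 3, 4
n = 76, Σfx = 178, mean = 2.3421
Σfx² = 560
Σf(x − x̄)² = Σfx² − (Σfx)²/n = 560 − 178²/76 = 143.1053
Population variance = 143.1053 / 76 = 1.8830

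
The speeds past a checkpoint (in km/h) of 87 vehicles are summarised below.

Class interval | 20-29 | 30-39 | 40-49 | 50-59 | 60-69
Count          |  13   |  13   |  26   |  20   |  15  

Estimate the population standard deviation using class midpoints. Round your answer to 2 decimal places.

12.85

Midpoints: 24.5, 34.5, 44.5, 54.5, 64.5
n = 87, Σfm = 3981.5, mean = 45.7644
Σfm² = 196571.75
Σf(m − x̄)² = Σfm² − (Σfm)²/n = 196571.75 − 3981.5²/87 = 14360.9195
Population variance = 14360.9195 / 87 = 165.0680
Standard deviation = √165.0680 = 12.8479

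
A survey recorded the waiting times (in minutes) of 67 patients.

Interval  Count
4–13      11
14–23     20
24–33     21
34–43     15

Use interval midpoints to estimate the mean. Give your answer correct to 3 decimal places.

24.470

Midpoints: 8.5, 18.5, 28.5, 38.5
Σfm = 11×8.5 + 20×18.5 + 21×28.5 + 15×38.5 = 1639.5
n = Σf = 67
Mean = 1639.5 / 67 = 24.4701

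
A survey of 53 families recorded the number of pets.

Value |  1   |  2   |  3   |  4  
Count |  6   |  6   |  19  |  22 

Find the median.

Cumulative frequencies: 6, 12, 31, 53
n = 53, so the median is the value in position (n+1)/2 = 27.
Position 27 falls at value 3.

3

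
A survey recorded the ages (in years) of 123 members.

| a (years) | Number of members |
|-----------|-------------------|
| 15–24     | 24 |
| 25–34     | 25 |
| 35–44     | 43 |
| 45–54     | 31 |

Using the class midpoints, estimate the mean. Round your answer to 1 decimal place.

36.1

Midpoints: 19.5, 29.5, 39.5, 49.5
Σfm = 24×19.5 + 25×29.5 + 43×39.5 + 31×49.5 = 4438.5
n = Σf = 123
Mean = 4438.5 / 123 = 36.0854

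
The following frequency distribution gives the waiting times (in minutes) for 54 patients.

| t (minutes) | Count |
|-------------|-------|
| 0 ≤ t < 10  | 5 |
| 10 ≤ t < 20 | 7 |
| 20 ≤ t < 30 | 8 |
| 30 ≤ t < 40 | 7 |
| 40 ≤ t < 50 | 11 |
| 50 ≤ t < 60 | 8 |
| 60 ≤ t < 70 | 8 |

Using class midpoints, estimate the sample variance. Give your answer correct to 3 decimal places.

362.963

Midpoints: 5, 15, 25, 35, 45, 55, 65
n = 54, Σfm = 2030, mean = 37.5926
Σfm² = 95550
Σf(m − x̄)² = Σfm² − (Σfm)²/n = 95550 − 2030²/54 = 19237.0370
Sample variance = 19237.0370 / 53 = 362.9630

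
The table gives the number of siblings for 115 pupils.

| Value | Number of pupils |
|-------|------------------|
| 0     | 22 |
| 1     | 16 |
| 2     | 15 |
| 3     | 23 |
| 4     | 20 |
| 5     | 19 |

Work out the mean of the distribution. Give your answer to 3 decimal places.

Values: 0, 1, 2, 3, 4, 5
Σfx = 22×0 + 16×1 + 15×2 + 23×3 + 20×4 + 19×5 = 290
n = Σf = 115
Mean = 290 / 115 = 2.5217

2.522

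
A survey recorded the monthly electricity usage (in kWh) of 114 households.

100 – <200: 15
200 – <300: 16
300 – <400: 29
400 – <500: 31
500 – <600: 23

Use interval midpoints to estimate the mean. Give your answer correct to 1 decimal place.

377.2

Midpoints: 150, 250, 350, 450, 550
Σfm = 15×150 + 16×250 + 29×350 + 31×450 + 23×550 = 43000
n = Σf = 114
Mean = 43000 / 114 = 377.1930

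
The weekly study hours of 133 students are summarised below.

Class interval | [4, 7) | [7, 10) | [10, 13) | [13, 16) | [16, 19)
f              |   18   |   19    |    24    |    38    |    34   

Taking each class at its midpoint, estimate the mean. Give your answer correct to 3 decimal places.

12.650

Midpoints: 5.5, 8.5, 11.5, 14.5, 17.5
Σfm = 18×5.5 + 19×8.5 + 24×11.5 + 38×14.5 + 34×17.5 = 1682.5
n = Σf = 133
Mean = 1682.5 / 133 = 12.6504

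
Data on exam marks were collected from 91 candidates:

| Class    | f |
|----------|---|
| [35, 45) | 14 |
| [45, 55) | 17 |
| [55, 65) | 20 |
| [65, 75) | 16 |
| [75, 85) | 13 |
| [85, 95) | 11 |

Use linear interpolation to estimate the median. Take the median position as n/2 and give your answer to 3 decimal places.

62.250

Cumulative frequencies: 14, 31, 51, 67, 80, 91
n = 91; position = n/2 = 45.5.
This falls in the class [55, 65): L = 55, F = 31, f = 20, h = 10.
Median ≈ 55 + ((45.5 − 31) / 20) × 10 = 62.2500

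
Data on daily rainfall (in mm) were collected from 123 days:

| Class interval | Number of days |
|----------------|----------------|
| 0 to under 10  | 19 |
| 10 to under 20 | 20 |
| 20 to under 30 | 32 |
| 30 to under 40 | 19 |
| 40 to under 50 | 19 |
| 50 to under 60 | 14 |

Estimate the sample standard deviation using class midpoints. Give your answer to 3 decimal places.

Midpoints: 5, 15, 25, 35, 45, 55
n = 123, Σfm = 3485, mean = 28.3333
Σfm² = 129075
Σf(m − x̄)² = Σfm² − (Σfm)²/n = 129075 − 3485²/123 = 30333.3333
Sample variance = 30333.3333 / 122 = 248.6339
Standard deviation = √248.6339 = 15.7681

15.768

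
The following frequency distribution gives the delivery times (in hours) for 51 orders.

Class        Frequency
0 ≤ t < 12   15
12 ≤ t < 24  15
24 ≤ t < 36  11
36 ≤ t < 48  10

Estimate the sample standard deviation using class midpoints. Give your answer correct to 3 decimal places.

Midpoints: 6, 18, 30, 42
n = 51, Σfm = 1110, mean = 21.7647
Σfm² = 32940
Σf(m − x̄)² = Σfm² − (Σfm)²/n = 32940 − 1110²/51 = 8781.1765
Sample variance = 8781.1765 / 50 = 175.6235
Standard deviation = √175.6235 = 13.2523

13.252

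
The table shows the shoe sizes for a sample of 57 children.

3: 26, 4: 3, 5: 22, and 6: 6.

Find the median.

Cumulative frequencies: 26, 29, 51, 57
n = 57, so the median is the value in position (n+1)/2 = 29.
Position 29 falls at value 4.

4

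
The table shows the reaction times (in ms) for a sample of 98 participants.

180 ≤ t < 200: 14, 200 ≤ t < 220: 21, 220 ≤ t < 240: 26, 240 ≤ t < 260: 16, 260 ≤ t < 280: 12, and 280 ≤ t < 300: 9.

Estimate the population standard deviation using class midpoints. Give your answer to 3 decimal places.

29.877

Midpoints: 190, 210, 230, 250, 270, 290
n = 98, Σfm = 22900, mean = 233.6735
Σfm² = 5438600
Σf(m − x̄)² = Σfm² − (Σfm)²/n = 5438600 − 22900²/98 = 87477.5510
Population variance = 87477.5510 / 98 = 892.6281
Standard deviation = √892.6281 = 29.8769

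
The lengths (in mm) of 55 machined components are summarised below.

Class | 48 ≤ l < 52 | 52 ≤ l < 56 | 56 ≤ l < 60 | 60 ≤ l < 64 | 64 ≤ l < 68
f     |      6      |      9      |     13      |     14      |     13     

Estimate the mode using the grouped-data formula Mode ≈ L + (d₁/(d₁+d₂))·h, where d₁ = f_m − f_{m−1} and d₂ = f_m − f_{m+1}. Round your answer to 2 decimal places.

62.00

Modal class: 60 ≤ l < 64 (highest frequency 14).
d₁ = 14 − 13 = 1, d₂ = 14 − 13 = 1
Mode ≈ 60 + (1/(1+1)) × 4 = 60 + 2.0000 = 62.0000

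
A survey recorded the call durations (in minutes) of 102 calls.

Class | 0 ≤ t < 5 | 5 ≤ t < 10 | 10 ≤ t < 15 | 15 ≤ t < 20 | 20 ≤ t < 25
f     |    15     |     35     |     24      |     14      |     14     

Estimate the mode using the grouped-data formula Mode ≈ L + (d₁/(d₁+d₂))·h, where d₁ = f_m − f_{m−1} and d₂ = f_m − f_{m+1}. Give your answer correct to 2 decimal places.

8.23

Modal class: 5 ≤ t < 10 (highest frequency 35).
d₁ = 35 − 15 = 20, d₂ = 35 − 24 = 11
Mode ≈ 5 + (20/(20+11)) × 5 = 5 + 3.2258 = 8.2258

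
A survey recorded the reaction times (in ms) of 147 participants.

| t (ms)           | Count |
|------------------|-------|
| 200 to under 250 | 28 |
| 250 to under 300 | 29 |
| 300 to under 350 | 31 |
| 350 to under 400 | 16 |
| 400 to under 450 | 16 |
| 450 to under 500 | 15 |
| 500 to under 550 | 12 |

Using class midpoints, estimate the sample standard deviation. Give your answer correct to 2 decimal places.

Midpoints: 225, 275, 325, 375, 425, 475, 525
n = 147, Σfm = 50575, mean = 344.0476
Σfm² = 18716875
Σf(m − x̄)² = Σfm² − (Σfm)²/n = 18716875 − 50575²/147 = 1316666.6667
Sample variance = 1316666.6667 / 146 = 9018.2648
Standard deviation = √9018.2648 = 94.9645

94.96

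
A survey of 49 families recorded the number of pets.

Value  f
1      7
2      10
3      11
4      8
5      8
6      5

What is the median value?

Cumulative frequencies: 7, 17, 28, 36, 44, 49
n = 49, so the median is the value in position (n+1)/2 = 25.
Position 25 falls at value 3.

3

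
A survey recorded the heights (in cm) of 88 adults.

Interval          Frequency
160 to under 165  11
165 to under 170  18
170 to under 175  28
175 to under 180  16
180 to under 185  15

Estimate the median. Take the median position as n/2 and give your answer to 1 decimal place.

172.7

Cumulative frequencies: 11, 29, 57, 73, 88
n = 88; position = n/2 = 44.
This falls in the class 170 to under 175: L = 170, F = 29, f = 28, h = 5.
Median ≈ 170 + ((44 − 29) / 28) × 5 = 172.6786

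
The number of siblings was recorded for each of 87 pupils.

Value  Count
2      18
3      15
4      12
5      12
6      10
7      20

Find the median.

4

Cumulative frequencies: 18, 33, 45, 57, 67, 87
n = 87, so the median is the value in position (n+1)/2 = 44.
Position 44 falls at value 4.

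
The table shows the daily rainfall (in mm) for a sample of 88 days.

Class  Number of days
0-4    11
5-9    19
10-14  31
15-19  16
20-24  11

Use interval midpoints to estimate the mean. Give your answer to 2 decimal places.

11.83

Midpoints: 2, 7, 12, 17, 22
Σfm = 11×2 + 19×7 + 31×12 + 16×17 + 11×22 = 1041
n = Σf = 88
Mean = 1041 / 88 = 11.8295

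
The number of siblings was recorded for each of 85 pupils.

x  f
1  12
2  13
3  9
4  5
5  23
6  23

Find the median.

5

Cumulative frequencies: 12, 25, 34, 39, 62, 85
n = 85, so the median is the value in position (n+1)/2 = 43.
Position 43 falls at value 5.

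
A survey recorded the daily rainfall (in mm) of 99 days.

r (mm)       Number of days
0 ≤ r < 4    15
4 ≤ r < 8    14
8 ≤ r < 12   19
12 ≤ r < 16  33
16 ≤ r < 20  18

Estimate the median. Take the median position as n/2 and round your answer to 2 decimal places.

12.18

Cumulative frequencies: 15, 29, 48, 81, 99
n = 99; position = n/2 = 49.5.
This falls in the class 12 ≤ r < 16: L = 12, F = 48, f = 33, h = 4.
Median ≈ 12 + ((49.5 − 48) / 33) × 4 = 12.1818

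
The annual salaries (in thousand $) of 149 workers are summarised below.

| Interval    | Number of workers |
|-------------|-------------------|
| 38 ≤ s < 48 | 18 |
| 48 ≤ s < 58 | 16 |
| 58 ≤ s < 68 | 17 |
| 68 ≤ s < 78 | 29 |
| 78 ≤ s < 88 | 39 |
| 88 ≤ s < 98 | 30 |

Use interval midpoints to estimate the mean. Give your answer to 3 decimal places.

Midpoints: 43, 53, 63, 73, 83, 93
Σfm = 18×43 + 16×53 + 17×63 + 29×73 + 39×83 + 30×93 = 10837
n = Σf = 149
Mean = 10837 / 149 = 72.7315

72.732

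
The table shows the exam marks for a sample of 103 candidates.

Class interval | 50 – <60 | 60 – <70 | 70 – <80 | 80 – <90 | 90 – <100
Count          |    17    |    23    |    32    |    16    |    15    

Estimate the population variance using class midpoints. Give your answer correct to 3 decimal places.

160.995

Midpoints: 55, 65, 75, 85, 95
n = 103, Σfm = 7615, mean = 73.9320
Σfm² = 579575
Σf(m − x̄)² = Σfm² − (Σfm)²/n = 579575 − 7615²/103 = 16582.5243
Population variance = 16582.5243 / 103 = 160.9954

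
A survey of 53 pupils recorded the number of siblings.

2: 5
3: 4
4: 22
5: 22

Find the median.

Cumulative frequencies: 5, 9, 31, 53
n = 53, so the median is the value in position (n+1)/2 = 27.
Position 27 falls at value 4.

4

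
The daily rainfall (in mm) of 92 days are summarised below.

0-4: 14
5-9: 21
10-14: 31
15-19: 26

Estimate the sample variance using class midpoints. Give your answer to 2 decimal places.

Midpoints: 2, 7, 12, 17
n = 92, Σfm = 989, mean = 10.7500
Σfm² = 13063
Σf(m − x̄)² = Σfm² − (Σfm)²/n = 13063 − 989²/92 = 2431.2500
Sample variance = 2431.2500 / 91 = 26.7170

26.72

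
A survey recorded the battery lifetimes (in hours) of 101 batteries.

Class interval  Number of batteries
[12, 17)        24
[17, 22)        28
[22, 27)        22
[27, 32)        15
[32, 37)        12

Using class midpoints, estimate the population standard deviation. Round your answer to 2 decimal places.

Midpoints: 14.5, 19.5, 24.5, 29.5, 34.5
n = 101, Σfm = 2289.5, mean = 22.6683
Σfm² = 56235.25
Σf(m − x̄)² = Σfm² − (Σfm)²/n = 56235.25 − 2289.5²/101 = 4336.1386
Population variance = 4336.1386 / 101 = 42.9321
Standard deviation = √42.9321 = 6.5523

6.55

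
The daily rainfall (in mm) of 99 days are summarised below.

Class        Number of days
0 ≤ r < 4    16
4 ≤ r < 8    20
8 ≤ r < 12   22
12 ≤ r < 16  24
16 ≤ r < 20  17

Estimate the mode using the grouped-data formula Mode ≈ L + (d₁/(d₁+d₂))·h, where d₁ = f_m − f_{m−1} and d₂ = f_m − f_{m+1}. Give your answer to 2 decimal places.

Modal class: 12 ≤ r < 16 (highest frequency 24).
d₁ = 24 − 22 = 2, d₂ = 24 − 17 = 7
Mode ≈ 12 + (2/(2+7)) × 4 = 12 + 0.8889 = 12.8889

12.89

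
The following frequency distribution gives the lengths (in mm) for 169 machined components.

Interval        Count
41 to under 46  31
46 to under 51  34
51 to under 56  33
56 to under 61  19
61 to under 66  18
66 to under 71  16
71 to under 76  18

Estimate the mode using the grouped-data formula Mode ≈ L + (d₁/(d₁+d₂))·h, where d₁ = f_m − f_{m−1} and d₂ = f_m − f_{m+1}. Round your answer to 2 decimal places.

49.75

Modal class: 46 to under 51 (highest frequency 34).
d₁ = 34 − 31 = 3, d₂ = 34 − 33 = 1
Mode ≈ 46 + (3/(3+1)) × 5 = 46 + 3.7500 = 49.7500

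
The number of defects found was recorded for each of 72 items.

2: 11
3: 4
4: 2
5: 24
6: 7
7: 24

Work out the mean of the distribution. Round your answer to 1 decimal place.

5.2

Values: 2, 3, 4, 5, 6, 7
Σfx = 11×2 + 4×3 + 2×4 + 24×5 + 7×6 + 24×7 = 372
n = Σf = 72
Mean = 372 / 72 = 5.1667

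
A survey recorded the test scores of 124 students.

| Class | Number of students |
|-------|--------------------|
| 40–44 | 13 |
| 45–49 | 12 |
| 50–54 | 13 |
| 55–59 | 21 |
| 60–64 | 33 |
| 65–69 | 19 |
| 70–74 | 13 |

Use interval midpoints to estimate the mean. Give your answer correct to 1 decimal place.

58.4

Midpoints: 42, 47, 52, 57, 62, 67, 72
Σfm = 13×42 + 12×47 + 13×52 + 21×57 + 33×62 + 19×67 + 13×72 = 7238
n = Σf = 124
Mean = 7238 / 124 = 58.3710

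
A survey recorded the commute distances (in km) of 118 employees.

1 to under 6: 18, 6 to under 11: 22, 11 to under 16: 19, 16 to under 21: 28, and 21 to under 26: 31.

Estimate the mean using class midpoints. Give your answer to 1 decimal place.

Midpoints: 3.5, 8.5, 13.5, 18.5, 23.5
Σfm = 18×3.5 + 22×8.5 + 19×13.5 + 28×18.5 + 31×23.5 = 1753
n = Σf = 118
Mean = 1753 / 118 = 14.8559

14.9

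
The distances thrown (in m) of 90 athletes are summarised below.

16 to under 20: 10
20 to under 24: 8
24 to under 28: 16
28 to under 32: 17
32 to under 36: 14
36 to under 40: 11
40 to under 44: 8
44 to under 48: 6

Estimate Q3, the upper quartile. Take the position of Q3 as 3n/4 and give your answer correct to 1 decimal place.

Cumulative frequencies: 10, 18, 34, 51, 65, 76, 84, 90
n = 90; position = 3n/4 = 67.5.
This falls in the class 36 to under 40: L = 36, F = 65, f = 11, h = 4.
Upper quartile ≈ 36 + ((67.5 − 65) / 11) × 4 = 36.9091

36.9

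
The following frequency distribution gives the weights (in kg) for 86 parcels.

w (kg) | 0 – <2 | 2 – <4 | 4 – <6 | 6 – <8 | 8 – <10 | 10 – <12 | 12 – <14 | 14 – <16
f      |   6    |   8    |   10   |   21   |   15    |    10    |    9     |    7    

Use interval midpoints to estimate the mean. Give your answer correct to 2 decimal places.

Midpoints: 1, 3, 5, 7, 9, 11, 13, 15
Σfm = 6×1 + 8×3 + 10×5 + 21×7 + 15×9 + 10×11 + 9×13 + 7×15 = 694
n = Σf = 86
Mean = 694 / 86 = 8.0698

8.07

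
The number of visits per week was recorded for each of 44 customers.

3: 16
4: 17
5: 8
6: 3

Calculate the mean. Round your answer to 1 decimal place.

4.0

Values: 3, 4, 5, 6
Σfx = 16×3 + 17×4 + 8×5 + 3×6 = 174
n = Σf = 44
Mean = 174 / 44 = 3.9545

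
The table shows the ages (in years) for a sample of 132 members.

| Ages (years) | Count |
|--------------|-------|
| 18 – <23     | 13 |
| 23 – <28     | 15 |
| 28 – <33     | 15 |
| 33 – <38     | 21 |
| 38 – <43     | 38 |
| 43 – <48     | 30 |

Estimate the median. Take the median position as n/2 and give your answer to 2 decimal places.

38.26

Cumulative frequencies: 13, 28, 43, 64, 102, 132
n = 132; position = n/2 = 66.
This falls in the class 38 – <43: L = 38, F = 64, f = 38, h = 5.
Median ≈ 38 + ((66 − 64) / 38) × 5 = 38.2632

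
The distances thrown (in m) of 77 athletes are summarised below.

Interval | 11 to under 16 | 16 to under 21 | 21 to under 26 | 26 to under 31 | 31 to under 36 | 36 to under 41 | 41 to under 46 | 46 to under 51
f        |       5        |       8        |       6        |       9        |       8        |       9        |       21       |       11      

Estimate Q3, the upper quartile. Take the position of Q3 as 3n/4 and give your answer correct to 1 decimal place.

Cumulative frequencies: 5, 13, 19, 28, 36, 45, 66, 77
n = 77; position = 3n/4 = 57.75.
This falls in the class 41 to under 46: L = 41, F = 45, f = 21, h = 5.
Upper quartile ≈ 41 + ((57.75 − 45) / 21) × 5 = 44.0357

44.0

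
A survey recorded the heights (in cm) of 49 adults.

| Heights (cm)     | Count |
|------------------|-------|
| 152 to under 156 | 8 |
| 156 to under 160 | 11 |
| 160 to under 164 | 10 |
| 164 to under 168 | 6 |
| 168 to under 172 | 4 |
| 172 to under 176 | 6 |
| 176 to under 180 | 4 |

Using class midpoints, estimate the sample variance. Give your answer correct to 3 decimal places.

58.000

Midpoints: 154, 158, 162, 166, 170, 174, 178
n = 49, Σfm = 8022, mean = 163.7143
Σfm² = 1316100
Σf(m − x̄)² = Σfm² − (Σfm)²/n = 1316100 − 8022²/49 = 2784.0000
Sample variance = 2784.0000 / 48 = 58.0000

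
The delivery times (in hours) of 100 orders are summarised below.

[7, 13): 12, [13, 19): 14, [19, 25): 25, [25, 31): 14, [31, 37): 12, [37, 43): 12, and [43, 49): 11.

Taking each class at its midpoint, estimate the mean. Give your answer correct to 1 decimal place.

26.8

Midpoints: 10, 16, 22, 28, 34, 40, 46
Σfm = 12×10 + 14×16 + 25×22 + 14×28 + 12×34 + 12×40 + 11×46 = 2680
n = Σf = 100
Mean = 2680 / 100 = 26.8000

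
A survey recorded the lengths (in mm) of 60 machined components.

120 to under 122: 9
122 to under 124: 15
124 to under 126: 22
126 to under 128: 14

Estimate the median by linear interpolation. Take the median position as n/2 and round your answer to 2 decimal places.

124.55

Cumulative frequencies: 9, 24, 46, 60
n = 60; position = n/2 = 30.
This falls in the class 124 to under 126: L = 124, F = 24, f = 22, h = 2.
Median ≈ 124 + ((30 − 24) / 22) × 2 = 124.5455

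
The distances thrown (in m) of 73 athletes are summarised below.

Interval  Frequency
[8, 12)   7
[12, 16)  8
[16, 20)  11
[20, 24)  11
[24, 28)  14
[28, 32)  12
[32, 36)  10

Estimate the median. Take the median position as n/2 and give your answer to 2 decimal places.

Cumulative frequencies: 7, 15, 26, 37, 51, 63, 73
n = 73; position = n/2 = 36.5.
This falls in the class [20, 24): L = 20, F = 26, f = 11, h = 4.
Median ≈ 20 + ((36.5 − 26) / 11) × 4 = 23.8182

23.82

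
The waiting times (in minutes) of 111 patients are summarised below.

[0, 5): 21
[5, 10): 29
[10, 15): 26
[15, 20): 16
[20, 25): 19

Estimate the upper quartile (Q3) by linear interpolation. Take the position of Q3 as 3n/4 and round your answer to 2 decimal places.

17.27

Cumulative frequencies: 21, 50, 76, 92, 111
n = 111; position = 3n/4 = 83.25.
This falls in the class [15, 20): L = 15, F = 76, f = 16, h = 5.
Upper quartile ≈ 15 + ((83.25 − 76) / 16) × 5 = 17.2656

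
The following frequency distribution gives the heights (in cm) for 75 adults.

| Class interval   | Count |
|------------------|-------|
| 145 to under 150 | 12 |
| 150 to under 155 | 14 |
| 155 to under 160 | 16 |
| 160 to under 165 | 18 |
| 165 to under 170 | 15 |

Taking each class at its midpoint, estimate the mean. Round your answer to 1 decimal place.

Midpoints: 147.5, 152.5, 157.5, 162.5, 167.5
Σfm = 12×147.5 + 14×152.5 + 16×157.5 + 18×162.5 + 15×167.5 = 11862.5
n = Σf = 75
Mean = 11862.5 / 75 = 158.1667

158.2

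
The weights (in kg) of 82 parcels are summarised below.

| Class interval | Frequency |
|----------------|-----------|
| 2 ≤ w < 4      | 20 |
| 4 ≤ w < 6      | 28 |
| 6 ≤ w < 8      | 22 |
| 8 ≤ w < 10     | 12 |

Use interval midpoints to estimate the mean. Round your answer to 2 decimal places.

5.63

Midpoints: 3, 5, 7, 9
Σfm = 20×3 + 28×5 + 22×7 + 12×9 = 462
n = Σf = 82
Mean = 462 / 82 = 5.6341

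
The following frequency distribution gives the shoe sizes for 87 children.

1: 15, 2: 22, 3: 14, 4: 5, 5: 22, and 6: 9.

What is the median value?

Cumulative frequencies: 15, 37, 51, 56, 78, 87
n = 87, so the median is the value in position (n+1)/2 = 44.
Position 44 falls at value 3.

3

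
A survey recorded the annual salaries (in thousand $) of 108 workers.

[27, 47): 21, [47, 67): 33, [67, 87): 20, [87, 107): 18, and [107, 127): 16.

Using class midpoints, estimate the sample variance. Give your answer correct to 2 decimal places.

722.29

Midpoints: 37, 57, 77, 97, 117
n = 108, Σfm = 7816, mean = 72.3704
Σfm² = 642932
Σf(m − x̄)² = Σfm² − (Σfm)²/n = 642932 − 7816²/108 = 77285.1852
Sample variance = 77285.1852 / 107 = 722.2915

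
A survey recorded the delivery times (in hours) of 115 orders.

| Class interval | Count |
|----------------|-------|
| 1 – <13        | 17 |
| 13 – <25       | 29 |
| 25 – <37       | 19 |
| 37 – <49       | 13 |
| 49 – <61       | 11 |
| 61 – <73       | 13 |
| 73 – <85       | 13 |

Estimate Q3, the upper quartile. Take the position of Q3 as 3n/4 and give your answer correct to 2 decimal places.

58.00

Cumulative frequencies: 17, 46, 65, 78, 89, 102, 115
n = 115; position = 3n/4 = 86.25.
This falls in the class 49 – <61: L = 49, F = 78, f = 11, h = 12.
Upper quartile ≈ 49 + ((86.25 − 78) / 11) × 12 = 58.0000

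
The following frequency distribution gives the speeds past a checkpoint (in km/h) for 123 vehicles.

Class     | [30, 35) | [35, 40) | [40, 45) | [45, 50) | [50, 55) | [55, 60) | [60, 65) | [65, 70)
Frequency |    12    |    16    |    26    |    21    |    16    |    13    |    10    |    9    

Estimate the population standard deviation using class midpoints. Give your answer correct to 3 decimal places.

Midpoints: 32.5, 37.5, 42.5, 47.5, 52.5, 57.5, 62.5, 67.5
n = 123, Σfm = 5912.5, mean = 48.0691
Σfm² = 296668.75
Σf(m − x̄)² = Σfm² − (Σfm)²/n = 296668.75 − 5912.5²/123 = 12460.1626
Population variance = 12460.1626 / 123 = 101.3021
Standard deviation = √101.3021 = 10.0649

10.065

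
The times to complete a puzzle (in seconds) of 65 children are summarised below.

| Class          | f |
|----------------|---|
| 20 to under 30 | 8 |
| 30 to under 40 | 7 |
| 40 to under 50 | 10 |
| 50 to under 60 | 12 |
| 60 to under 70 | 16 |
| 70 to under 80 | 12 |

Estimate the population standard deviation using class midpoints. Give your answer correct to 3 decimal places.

16.315

Midpoints: 25, 35, 45, 55, 65, 75
n = 65, Σfm = 3495, mean = 53.7692
Σfm² = 205225
Σf(m − x̄)² = Σfm² − (Σfm)²/n = 205225 − 3495²/65 = 17301.5385
Population variance = 17301.5385 / 65 = 266.1775
Standard deviation = √266.1775 = 16.3149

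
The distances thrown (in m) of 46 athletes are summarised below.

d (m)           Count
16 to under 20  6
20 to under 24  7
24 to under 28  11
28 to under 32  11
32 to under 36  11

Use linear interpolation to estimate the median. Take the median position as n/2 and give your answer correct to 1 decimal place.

Cumulative frequencies: 6, 13, 24, 35, 46
n = 46; position = n/2 = 23.
This falls in the class 24 to under 28: L = 24, F = 13, f = 11, h = 4.
Median ≈ 24 + ((23 − 13) / 11) × 4 = 27.6364

27.6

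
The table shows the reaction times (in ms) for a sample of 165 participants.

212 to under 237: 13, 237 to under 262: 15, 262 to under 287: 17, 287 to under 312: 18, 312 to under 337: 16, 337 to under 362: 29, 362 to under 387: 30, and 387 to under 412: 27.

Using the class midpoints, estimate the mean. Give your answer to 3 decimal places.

Midpoints: 224.5, 249.5, 274.5, 299.5, 324.5, 349.5, 374.5, 399.5
Σfm = 13×224.5 + 15×249.5 + 17×274.5 + 18×299.5 + 16×324.5 + 29×349.5 + 30×374.5 + 27×399.5 = 54067.5
n = Σf = 165
Mean = 54067.5 / 165 = 327.6818

327.682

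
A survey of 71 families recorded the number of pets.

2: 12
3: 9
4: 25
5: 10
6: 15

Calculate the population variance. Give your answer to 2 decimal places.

Values: 2, 3, 4, 5, 6
n = 71, Σfx = 291, mean = 4.0986
Σfx² = 1319
Σf(x − x̄)² = Σfx² − (Σfx)²/n = 1319 − 291²/71 = 126.3099
Population variance = 126.3099 / 71 = 1.7790

1.78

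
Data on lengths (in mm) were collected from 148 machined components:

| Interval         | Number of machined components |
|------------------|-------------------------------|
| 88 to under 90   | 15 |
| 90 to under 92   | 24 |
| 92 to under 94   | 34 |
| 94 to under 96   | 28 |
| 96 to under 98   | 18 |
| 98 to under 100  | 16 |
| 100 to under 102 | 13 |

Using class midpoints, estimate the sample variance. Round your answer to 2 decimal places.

12.36

Midpoints: 89, 91, 93, 95, 97, 99, 101
n = 148, Σfm = 13984, mean = 94.4865
Σfm² = 1323116
Σf(m − x̄)² = Σfm² − (Σfm)²/n = 1323116 − 13984²/148 = 1816.9730
Sample variance = 1816.9730 / 147 = 12.3604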